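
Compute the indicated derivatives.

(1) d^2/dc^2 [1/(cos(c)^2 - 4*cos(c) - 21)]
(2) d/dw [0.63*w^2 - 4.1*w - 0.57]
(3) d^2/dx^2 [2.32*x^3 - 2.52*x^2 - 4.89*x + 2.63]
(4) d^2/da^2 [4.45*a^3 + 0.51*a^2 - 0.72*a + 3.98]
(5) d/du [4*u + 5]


(1) = (4*sin(c)^4 - 102*sin(c)^2 - 69*cos(c) - 3*cos(3*c) + 24)/(sin(c)^2 + 4*cos(c) + 20)^3
(2) = 1.26*w - 4.1
(3) = 13.92*x - 5.04
(4) = 26.7*a + 1.02
(5) = 4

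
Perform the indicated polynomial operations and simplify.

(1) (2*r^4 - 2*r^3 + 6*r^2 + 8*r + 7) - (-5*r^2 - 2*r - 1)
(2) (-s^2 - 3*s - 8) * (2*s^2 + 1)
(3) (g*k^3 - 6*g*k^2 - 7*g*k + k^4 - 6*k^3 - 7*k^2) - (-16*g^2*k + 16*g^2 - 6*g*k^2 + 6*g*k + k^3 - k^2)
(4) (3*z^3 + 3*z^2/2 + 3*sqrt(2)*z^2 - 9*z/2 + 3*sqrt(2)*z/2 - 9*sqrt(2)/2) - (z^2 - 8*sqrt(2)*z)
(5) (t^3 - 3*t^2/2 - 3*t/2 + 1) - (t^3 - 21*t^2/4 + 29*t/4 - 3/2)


(1) = 2*r^4 - 2*r^3 + 11*r^2 + 10*r + 8
(2) = -2*s^4 - 6*s^3 - 17*s^2 - 3*s - 8
(3) = 16*g^2*k - 16*g^2 + g*k^3 - 13*g*k + k^4 - 7*k^3 - 6*k^2
(4) = 3*z^3 + z^2/2 + 3*sqrt(2)*z^2 - 9*z/2 + 19*sqrt(2)*z/2 - 9*sqrt(2)/2
(5) = 15*t^2/4 - 35*t/4 + 5/2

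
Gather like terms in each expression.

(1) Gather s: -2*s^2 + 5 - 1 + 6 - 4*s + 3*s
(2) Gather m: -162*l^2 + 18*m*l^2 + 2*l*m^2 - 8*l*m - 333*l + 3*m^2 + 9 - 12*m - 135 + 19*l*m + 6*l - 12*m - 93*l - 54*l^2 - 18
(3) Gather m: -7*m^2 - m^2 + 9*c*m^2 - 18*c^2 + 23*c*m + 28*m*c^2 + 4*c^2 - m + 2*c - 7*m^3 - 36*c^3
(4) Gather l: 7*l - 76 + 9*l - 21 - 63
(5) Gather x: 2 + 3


(1) = -2*s^2 - s + 10
(2) = -216*l^2 - 420*l + m^2*(2*l + 3) + m*(18*l^2 + 11*l - 24) - 144
(3) = -36*c^3 - 14*c^2 + 2*c - 7*m^3 + m^2*(9*c - 8) + m*(28*c^2 + 23*c - 1)
(4) = 16*l - 160
(5) = 5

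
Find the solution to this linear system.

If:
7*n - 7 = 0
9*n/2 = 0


Then:
No Solution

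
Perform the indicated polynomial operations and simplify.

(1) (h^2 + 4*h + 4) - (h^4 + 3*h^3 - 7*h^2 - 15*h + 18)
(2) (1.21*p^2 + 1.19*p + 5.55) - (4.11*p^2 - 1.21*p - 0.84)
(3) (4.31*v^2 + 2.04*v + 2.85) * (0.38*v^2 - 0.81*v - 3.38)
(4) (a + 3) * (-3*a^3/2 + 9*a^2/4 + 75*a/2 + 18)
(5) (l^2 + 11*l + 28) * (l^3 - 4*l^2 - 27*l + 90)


(1) = -h^4 - 3*h^3 + 8*h^2 + 19*h - 14
(2) = -2.9*p^2 + 2.4*p + 6.39
(3) = 1.6378*v^4 - 2.7159*v^3 - 15.1372*v^2 - 9.2037*v - 9.633
(4) = -3*a^4/2 - 9*a^3/4 + 177*a^2/4 + 261*a/2 + 54
(5) = l^5 + 7*l^4 - 43*l^3 - 319*l^2 + 234*l + 2520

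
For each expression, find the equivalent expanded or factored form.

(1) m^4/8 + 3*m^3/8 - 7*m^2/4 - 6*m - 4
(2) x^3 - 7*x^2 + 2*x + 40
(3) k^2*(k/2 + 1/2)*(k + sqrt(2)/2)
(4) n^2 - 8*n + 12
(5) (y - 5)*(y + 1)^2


(1) = (m/4 + 1)*(m/2 + 1/2)*(m - 4)*(m + 2)
(2) = (x - 5)*(x - 4)*(x + 2)
(3) = k^4/2 + sqrt(2)*k^3/4 + k^3/2 + sqrt(2)*k^2/4
(4) = (n - 6)*(n - 2)
(5) = y^3 - 3*y^2 - 9*y - 5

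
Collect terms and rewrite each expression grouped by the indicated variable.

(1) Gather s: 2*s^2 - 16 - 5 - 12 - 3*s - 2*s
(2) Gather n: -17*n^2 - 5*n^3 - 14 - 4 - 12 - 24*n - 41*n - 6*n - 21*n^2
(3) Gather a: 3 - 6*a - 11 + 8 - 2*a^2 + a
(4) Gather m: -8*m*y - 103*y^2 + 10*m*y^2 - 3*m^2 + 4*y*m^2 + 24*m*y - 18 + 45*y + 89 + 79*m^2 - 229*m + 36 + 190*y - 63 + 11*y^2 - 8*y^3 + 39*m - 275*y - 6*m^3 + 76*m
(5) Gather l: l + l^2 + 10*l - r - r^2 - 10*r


(1) = 2*s^2 - 5*s - 33
(2) = -5*n^3 - 38*n^2 - 71*n - 30
(3) = -2*a^2 - 5*a
(4) = -6*m^3 + m^2*(4*y + 76) + m*(10*y^2 + 16*y - 114) - 8*y^3 - 92*y^2 - 40*y + 44
(5) = l^2 + 11*l - r^2 - 11*r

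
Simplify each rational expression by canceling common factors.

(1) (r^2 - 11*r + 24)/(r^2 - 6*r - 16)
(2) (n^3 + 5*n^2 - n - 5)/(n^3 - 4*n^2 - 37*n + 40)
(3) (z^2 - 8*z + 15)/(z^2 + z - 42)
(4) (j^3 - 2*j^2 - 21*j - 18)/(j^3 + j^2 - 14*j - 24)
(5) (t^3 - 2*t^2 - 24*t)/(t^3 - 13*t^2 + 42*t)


(1) = (r - 3)/(r + 2)
(2) = (n + 1)/(n - 8)
(3) = (z^2 - 8*z + 15)/(z^2 + z - 42)
(4) = (j^2 - 5*j - 6)/(j^2 - 2*j - 8)
(5) = (t + 4)/(t - 7)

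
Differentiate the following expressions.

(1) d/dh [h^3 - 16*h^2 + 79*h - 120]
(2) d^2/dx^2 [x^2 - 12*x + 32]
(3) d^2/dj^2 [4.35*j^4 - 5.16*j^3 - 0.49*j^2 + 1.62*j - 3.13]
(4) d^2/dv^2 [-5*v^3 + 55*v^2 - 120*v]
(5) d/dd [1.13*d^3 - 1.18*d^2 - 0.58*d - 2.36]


(1) = 3*h^2 - 32*h + 79
(2) = 2
(3) = 52.2*j^2 - 30.96*j - 0.98
(4) = 110 - 30*v
(5) = 3.39*d^2 - 2.36*d - 0.58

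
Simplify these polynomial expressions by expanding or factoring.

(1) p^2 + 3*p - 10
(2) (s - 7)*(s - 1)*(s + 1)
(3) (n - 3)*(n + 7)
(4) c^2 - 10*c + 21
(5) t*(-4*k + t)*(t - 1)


(1) = (p - 2)*(p + 5)
(2) = s^3 - 7*s^2 - s + 7
(3) = n^2 + 4*n - 21
(4) = (c - 7)*(c - 3)
(5) = -4*k*t^2 + 4*k*t + t^3 - t^2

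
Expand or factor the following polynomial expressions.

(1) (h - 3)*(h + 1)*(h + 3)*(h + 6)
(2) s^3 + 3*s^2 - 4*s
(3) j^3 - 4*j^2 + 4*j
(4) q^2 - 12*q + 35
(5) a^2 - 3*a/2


(1) = h^4 + 7*h^3 - 3*h^2 - 63*h - 54
(2) = s*(s - 1)*(s + 4)
(3) = j*(j - 2)^2
(4) = (q - 7)*(q - 5)
(5) = a*(a - 3/2)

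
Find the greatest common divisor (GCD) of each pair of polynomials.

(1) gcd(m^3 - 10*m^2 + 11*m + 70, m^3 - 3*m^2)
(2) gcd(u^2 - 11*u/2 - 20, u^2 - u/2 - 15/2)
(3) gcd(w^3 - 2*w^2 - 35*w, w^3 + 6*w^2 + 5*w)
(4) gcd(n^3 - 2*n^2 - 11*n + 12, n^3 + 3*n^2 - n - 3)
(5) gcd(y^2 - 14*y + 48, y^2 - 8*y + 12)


(1) = 1
(2) = u + 5/2
(3) = w^2 + 5*w
(4) = gcd((n - 4)*(n - 1)*(n + 3), (n - 1)*(n + 1)*(n + 3)) = n^2 + 2*n - 3
(5) = gcd((y - 8)*(y - 6), (y - 6)*(y - 2)) = y - 6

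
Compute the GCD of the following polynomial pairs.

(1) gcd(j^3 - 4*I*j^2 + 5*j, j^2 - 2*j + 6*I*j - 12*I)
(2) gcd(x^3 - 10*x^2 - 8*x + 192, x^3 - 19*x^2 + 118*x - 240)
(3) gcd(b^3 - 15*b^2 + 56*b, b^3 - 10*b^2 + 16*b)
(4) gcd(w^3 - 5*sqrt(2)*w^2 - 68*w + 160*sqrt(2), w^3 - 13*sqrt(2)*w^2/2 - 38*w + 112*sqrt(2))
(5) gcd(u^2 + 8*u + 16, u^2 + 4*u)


(1) = gcd(j*(j - 5*I)*(j + I), (j - 2)*(j + 6*I)) = 1
(2) = gcd((x - 8)*(x - 6)*(x + 4), (x - 8)*(x - 6)*(x - 5)) = x^2 - 14*x + 48
(3) = b^2 - 8*b
(4) = w^2 - 10*sqrt(2)*w + 32
(5) = u + 4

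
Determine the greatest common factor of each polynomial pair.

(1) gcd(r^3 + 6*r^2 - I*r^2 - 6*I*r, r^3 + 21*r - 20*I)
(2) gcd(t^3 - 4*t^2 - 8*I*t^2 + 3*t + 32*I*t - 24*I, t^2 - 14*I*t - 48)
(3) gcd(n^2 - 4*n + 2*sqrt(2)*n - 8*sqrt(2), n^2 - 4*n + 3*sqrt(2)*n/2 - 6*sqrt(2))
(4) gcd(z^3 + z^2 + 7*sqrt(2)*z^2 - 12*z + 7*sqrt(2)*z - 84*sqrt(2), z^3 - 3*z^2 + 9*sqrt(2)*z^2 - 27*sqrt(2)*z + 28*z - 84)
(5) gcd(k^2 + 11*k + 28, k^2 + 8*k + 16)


(1) = gcd(r*(r + 6)*(r - I), (r - 4*I)*(r - I)*(r + 5*I)) = r - I
(2) = t - 8*I
(3) = gcd((n - 4)*(n + 2*sqrt(2)), (n - 4)*(n + 3*sqrt(2)/2)) = n - 4
(4) = z^2 + z*(-3 + 7*sqrt(2)) - 21*sqrt(2)
(5) = gcd((k + 4)*(k + 7), (k + 4)^2) = k + 4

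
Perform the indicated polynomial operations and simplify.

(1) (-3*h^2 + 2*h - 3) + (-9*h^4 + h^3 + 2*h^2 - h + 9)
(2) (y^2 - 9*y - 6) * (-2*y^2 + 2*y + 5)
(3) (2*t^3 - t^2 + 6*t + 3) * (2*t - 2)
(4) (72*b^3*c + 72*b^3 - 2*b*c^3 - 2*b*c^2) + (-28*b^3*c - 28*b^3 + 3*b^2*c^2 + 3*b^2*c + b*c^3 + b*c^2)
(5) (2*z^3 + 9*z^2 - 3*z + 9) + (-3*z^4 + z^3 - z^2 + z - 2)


(1) = -9*h^4 + h^3 - h^2 + h + 6
(2) = -2*y^4 + 20*y^3 - y^2 - 57*y - 30
(3) = 4*t^4 - 6*t^3 + 14*t^2 - 6*t - 6
(4) = 44*b^3*c + 44*b^3 + 3*b^2*c^2 + 3*b^2*c - b*c^3 - b*c^2
(5) = -3*z^4 + 3*z^3 + 8*z^2 - 2*z + 7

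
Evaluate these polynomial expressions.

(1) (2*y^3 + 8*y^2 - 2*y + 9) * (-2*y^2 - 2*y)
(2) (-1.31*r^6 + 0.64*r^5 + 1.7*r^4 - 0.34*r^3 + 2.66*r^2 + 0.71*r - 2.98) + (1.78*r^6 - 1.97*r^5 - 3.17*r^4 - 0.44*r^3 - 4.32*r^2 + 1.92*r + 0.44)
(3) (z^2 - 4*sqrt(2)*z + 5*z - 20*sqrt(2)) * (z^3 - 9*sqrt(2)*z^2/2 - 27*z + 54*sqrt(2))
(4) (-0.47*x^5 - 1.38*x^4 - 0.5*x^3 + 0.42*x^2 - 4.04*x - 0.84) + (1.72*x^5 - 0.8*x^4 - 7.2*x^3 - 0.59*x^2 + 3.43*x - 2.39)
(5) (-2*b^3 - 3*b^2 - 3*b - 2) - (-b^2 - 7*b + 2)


(1) = -4*y^5 - 20*y^4 - 12*y^3 - 14*y^2 - 18*y
(2) = 0.47*r^6 - 1.33*r^5 - 1.47*r^4 - 0.78*r^3 - 1.66*r^2 + 2.63*r - 2.54
(3) = z^5 - 17*sqrt(2)*z^4/2 + 5*z^4 - 85*sqrt(2)*z^3/2 + 9*z^3 + 45*z^2 + 162*sqrt(2)*z^2 - 432*z + 810*sqrt(2)*z - 2160
(4) = 1.25*x^5 - 2.18*x^4 - 7.7*x^3 - 0.17*x^2 - 0.61*x - 3.23
(5) = -2*b^3 - 2*b^2 + 4*b - 4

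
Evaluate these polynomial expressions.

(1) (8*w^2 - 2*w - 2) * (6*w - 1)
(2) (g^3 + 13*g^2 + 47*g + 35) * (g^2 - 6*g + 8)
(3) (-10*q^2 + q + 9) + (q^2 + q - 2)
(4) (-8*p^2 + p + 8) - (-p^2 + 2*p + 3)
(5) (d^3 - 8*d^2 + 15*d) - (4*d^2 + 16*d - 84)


(1) = 48*w^3 - 20*w^2 - 10*w + 2
(2) = g^5 + 7*g^4 - 23*g^3 - 143*g^2 + 166*g + 280
(3) = -9*q^2 + 2*q + 7
(4) = -7*p^2 - p + 5
(5) = d^3 - 12*d^2 - d + 84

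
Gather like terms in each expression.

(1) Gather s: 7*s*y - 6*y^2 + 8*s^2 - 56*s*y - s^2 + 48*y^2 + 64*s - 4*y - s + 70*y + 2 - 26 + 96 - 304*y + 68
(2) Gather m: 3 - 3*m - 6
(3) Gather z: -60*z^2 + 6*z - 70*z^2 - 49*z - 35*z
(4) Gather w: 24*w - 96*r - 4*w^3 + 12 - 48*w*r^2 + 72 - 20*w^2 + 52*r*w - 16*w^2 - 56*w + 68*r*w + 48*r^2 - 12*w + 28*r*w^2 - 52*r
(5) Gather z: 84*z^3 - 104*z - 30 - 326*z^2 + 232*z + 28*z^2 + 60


(1) = 7*s^2 + s*(63 - 49*y) + 42*y^2 - 238*y + 140
(2) = -3*m - 3
(3) = -130*z^2 - 78*z
(4) = 48*r^2 - 148*r - 4*w^3 + w^2*(28*r - 36) + w*(-48*r^2 + 120*r - 44) + 84
(5) = 84*z^3 - 298*z^2 + 128*z + 30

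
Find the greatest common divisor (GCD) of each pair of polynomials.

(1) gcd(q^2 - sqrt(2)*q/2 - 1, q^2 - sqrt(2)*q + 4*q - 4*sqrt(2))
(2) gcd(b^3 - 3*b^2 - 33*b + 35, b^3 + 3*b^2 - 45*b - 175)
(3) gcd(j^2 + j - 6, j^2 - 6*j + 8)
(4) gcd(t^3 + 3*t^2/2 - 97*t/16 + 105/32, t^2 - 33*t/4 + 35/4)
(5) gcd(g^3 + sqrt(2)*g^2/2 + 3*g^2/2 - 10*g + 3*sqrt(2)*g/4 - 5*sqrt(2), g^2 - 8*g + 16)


(1) = q - sqrt(2)
(2) = b^2 - 2*b - 35
(3) = j - 2
(4) = t - 5/4
(5) = gcd((g - 5/2)*(g + 4)*(g + sqrt(2)/2), (g - 4)^2) = 1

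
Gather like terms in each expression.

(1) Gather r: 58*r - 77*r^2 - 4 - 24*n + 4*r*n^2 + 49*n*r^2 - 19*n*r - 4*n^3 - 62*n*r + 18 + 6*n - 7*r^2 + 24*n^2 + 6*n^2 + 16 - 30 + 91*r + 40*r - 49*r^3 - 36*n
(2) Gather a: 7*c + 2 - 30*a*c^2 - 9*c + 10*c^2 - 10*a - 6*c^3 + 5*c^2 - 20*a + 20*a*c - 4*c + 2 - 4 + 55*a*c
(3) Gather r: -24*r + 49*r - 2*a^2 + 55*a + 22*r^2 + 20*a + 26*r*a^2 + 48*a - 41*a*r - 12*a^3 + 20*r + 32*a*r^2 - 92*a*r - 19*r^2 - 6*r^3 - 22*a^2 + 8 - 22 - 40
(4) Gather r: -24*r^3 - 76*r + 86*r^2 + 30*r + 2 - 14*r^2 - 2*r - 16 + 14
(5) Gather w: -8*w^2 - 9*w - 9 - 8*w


(1) = -4*n^3 + 30*n^2 - 54*n - 49*r^3 + r^2*(49*n - 84) + r*(4*n^2 - 81*n + 189)
(2) = a*(-30*c^2 + 75*c - 30) - 6*c^3 + 15*c^2 - 6*c
(3) = -12*a^3 - 24*a^2 + 123*a - 6*r^3 + r^2*(32*a + 3) + r*(26*a^2 - 133*a + 45) - 54
(4) = -24*r^3 + 72*r^2 - 48*r
(5) = -8*w^2 - 17*w - 9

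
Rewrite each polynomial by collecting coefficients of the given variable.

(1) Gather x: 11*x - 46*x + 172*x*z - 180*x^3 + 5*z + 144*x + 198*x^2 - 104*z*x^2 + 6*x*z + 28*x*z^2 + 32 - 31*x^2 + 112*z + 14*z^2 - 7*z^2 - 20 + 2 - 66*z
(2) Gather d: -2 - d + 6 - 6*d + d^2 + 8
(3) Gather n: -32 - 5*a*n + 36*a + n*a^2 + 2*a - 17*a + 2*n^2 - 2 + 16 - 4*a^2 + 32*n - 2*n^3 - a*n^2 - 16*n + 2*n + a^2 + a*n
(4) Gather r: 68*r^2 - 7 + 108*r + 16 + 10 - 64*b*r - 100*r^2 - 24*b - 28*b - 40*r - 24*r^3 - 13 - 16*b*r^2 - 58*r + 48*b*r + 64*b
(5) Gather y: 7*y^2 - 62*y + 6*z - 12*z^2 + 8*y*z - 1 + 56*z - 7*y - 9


(1) = -180*x^3 + x^2*(167 - 104*z) + x*(28*z^2 + 178*z + 109) + 7*z^2 + 51*z + 14
(2) = d^2 - 7*d + 12
(3) = -3*a^2 + 21*a - 2*n^3 + n^2*(2 - a) + n*(a^2 - 4*a + 18) - 18
(4) = 12*b - 24*r^3 + r^2*(-16*b - 32) + r*(10 - 16*b) + 6
(5) = 7*y^2 + y*(8*z - 69) - 12*z^2 + 62*z - 10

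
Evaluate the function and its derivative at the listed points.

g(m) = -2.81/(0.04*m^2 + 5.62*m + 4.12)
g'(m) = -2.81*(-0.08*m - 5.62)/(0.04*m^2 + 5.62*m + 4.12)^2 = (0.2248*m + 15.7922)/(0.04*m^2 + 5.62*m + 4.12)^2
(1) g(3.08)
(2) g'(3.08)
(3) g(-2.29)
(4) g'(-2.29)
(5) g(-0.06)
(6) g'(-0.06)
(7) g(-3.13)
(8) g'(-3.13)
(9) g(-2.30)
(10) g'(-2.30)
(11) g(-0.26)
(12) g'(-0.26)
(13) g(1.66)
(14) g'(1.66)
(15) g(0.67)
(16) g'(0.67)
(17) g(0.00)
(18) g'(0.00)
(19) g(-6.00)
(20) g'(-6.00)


(1) = -0.13
(2) = 0.03
(3) = 0.33
(4) = 0.21
(5) = -0.74
(6) = 1.10
(7) = 0.21
(8) = 0.09
(9) = 0.33
(10) = 0.21
(11) = -1.06
(12) = 2.22
(13) = -0.21
(14) = 0.09
(15) = -0.36
(16) = 0.26
(17) = -0.68
(18) = 0.93
(19) = 0.10
(20) = 0.02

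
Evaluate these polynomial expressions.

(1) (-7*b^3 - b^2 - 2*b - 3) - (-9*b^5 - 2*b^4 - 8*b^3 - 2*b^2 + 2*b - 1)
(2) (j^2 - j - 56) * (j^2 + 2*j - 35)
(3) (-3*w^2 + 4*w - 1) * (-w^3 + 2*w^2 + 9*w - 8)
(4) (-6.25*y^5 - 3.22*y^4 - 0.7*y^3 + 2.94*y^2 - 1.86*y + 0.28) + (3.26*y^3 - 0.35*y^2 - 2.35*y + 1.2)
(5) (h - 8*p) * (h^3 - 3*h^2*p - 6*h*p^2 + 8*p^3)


(1) = 9*b^5 + 2*b^4 + b^3 + b^2 - 4*b - 2
(2) = j^4 + j^3 - 93*j^2 - 77*j + 1960
(3) = 3*w^5 - 10*w^4 - 18*w^3 + 58*w^2 - 41*w + 8
(4) = -6.25*y^5 - 3.22*y^4 + 2.56*y^3 + 2.59*y^2 - 4.21*y + 1.48
(5) = h^4 - 11*h^3*p + 18*h^2*p^2 + 56*h*p^3 - 64*p^4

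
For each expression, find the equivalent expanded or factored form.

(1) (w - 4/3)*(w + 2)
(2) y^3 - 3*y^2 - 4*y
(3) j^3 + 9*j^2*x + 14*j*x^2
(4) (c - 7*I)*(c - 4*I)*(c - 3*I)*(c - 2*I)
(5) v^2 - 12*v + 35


(1) = w^2 + 2*w/3 - 8/3
(2) = y*(y - 4)*(y + 1)
(3) = j*(j + 2*x)*(j + 7*x)
(4) = c^4 - 16*I*c^3 - 89*c^2 + 206*I*c + 168
(5) = (v - 7)*(v - 5)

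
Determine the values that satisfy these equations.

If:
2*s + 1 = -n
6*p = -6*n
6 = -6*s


Then:
n = 1
p = -1
s = -1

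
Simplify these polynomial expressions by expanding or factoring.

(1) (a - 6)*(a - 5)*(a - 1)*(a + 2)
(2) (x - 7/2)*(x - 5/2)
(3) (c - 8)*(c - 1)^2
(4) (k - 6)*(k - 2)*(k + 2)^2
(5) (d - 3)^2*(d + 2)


(1) = a^4 - 10*a^3 + 17*a^2 + 52*a - 60
(2) = x^2 - 6*x + 35/4
(3) = c^3 - 10*c^2 + 17*c - 8
(4) = k^4 - 4*k^3 - 16*k^2 + 16*k + 48
(5) = d^3 - 4*d^2 - 3*d + 18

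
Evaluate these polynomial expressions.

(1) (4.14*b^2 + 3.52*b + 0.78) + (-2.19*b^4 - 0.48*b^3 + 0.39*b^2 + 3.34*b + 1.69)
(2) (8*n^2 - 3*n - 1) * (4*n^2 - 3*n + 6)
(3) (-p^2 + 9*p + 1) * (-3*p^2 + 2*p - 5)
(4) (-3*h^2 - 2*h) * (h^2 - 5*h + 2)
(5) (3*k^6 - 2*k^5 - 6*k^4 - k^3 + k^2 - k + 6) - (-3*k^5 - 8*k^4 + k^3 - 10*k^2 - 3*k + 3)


(1) = -2.19*b^4 - 0.48*b^3 + 4.53*b^2 + 6.86*b + 2.47
(2) = 32*n^4 - 36*n^3 + 53*n^2 - 15*n - 6
(3) = 3*p^4 - 29*p^3 + 20*p^2 - 43*p - 5
(4) = -3*h^4 + 13*h^3 + 4*h^2 - 4*h
(5) = 3*k^6 + k^5 + 2*k^4 - 2*k^3 + 11*k^2 + 2*k + 3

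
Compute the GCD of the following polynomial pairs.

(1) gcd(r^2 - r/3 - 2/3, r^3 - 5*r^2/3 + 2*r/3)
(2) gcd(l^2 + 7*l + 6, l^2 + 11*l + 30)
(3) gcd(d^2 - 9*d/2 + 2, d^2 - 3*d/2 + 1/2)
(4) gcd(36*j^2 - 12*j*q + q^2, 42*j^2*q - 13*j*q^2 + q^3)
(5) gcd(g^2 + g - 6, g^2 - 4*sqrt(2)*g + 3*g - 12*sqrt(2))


(1) = r - 1
(2) = gcd((l + 1)*(l + 6), (l + 5)*(l + 6)) = l + 6
(3) = gcd((d - 4)*(d - 1/2), (d - 1)*(d - 1/2)) = d - 1/2
(4) = gcd((-6*j + q)^2, q*(-7*j + q)*(-6*j + q)) = -6*j + q
(5) = g + 3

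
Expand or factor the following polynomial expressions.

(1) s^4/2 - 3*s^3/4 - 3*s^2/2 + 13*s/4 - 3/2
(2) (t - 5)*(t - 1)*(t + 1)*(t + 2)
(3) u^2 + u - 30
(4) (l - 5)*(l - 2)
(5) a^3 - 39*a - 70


(1) = (s/2 + 1)*(s - 3/2)*(s - 1)^2
(2) = t^4 - 3*t^3 - 11*t^2 + 3*t + 10
(3) = (u - 5)*(u + 6)
(4) = l^2 - 7*l + 10
(5) = (a - 7)*(a + 2)*(a + 5)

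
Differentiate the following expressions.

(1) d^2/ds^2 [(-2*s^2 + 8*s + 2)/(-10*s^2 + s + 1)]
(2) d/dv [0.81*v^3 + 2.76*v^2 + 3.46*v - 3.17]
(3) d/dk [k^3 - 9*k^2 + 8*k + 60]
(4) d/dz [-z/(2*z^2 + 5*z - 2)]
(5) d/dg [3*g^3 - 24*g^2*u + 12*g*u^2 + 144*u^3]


(1) = 24*(-65*s^3 - 45*s^2 - 15*s - 1)/(1000*s^6 - 300*s^5 - 270*s^4 + 59*s^3 + 27*s^2 - 3*s - 1)
(2) = 2.43*v^2 + 5.52*v + 3.46
(3) = 3*k^2 - 18*k + 8
(4) = 2*(z^2 + 1)/(4*z^4 + 20*z^3 + 17*z^2 - 20*z + 4)
(5) = 9*g^2 - 48*g*u + 12*u^2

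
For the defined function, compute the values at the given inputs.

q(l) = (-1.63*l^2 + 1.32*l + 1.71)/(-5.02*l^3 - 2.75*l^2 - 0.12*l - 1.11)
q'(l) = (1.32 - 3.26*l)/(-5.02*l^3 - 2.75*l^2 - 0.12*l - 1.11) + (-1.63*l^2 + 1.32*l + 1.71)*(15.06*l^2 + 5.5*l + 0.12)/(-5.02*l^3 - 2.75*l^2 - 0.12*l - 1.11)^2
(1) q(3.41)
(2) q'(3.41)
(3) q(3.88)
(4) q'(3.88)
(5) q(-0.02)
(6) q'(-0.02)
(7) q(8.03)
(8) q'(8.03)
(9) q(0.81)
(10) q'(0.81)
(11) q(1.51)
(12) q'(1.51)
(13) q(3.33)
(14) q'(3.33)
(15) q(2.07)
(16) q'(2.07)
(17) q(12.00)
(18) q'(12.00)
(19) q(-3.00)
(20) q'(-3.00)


(1) = 0.05
(2) = -0.00
(3) = 0.05
(4) = -0.01
(5) = -1.52
(6) = -1.23
(7) = 0.03
(8) = -0.00
(9) = -0.30
(10) = 1.00
(11) = 0.00
(12) = 0.14
(13) = 0.06
(14) = -0.00
(15) = 0.04
(16) = 0.04
(17) = 0.02
(18) = -0.00
(19) = -0.15
(20) = -0.07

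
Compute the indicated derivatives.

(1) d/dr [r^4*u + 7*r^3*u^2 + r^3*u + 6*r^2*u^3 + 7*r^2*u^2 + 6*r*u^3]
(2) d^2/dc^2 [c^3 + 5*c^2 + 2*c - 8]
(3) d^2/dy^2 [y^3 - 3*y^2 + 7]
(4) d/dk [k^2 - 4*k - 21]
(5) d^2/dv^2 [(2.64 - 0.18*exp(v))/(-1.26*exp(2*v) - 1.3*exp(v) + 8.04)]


(1) = u*(4*r^3 + 21*r^2*u + 3*r^2 + 12*r*u^2 + 14*r*u + 6*u^2)
(2) = 6*c + 10
(3) = 6*y - 6
(4) = 2*k - 4
(5) = (0.285768*exp(4*v) - 17.059896*exp(3*v) - 2.032128*exp(2*v) - 109.557264*exp(v) - 15.957792)*exp(v)/(2.000376*exp(6*v) + 6.19164*exp(5*v) - 31.904712*exp(4*v) - 76.82012*exp(3*v) + 203.582448*exp(2*v) + 252.10224*exp(v) - 519.718464)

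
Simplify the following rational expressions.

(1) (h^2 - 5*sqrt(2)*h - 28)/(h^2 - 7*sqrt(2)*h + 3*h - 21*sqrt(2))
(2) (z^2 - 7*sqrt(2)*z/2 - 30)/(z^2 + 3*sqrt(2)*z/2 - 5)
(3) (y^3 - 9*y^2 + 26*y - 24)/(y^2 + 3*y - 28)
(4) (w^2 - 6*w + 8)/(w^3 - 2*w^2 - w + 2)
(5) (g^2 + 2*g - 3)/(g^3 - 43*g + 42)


(1) = (h + 2*sqrt(2))/(h + 3)
(2) = (4*z - 24*sqrt(2))/(4*z - 4*sqrt(2))
(3) = (y^2 - 5*y + 6)/(y + 7)
(4) = (w - 4)/(w^2 - 1)
(5) = (g + 3)/(g^2 + g - 42)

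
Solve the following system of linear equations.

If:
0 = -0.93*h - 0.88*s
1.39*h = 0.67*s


Then:
h = 0.00
s = 0.00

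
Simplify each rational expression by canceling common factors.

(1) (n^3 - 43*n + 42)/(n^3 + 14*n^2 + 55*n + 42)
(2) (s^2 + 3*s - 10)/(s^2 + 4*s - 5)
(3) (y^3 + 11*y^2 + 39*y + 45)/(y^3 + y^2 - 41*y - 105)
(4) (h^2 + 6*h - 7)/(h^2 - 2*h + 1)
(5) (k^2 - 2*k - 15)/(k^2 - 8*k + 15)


(1) = (n^2 - 7*n + 6)/(n^2 + 7*n + 6)
(2) = (s - 2)/(s - 1)
(3) = (y + 3)/(y - 7)
(4) = (h + 7)/(h - 1)
(5) = (k + 3)/(k - 3)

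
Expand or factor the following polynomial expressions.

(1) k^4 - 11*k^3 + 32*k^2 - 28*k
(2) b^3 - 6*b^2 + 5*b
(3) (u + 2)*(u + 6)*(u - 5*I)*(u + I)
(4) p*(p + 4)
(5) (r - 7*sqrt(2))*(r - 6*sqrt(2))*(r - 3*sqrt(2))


(1) = k*(k - 7)*(k - 2)^2
(2) = b*(b - 5)*(b - 1)
(3) = u^4 + 8*u^3 - 4*I*u^3 + 17*u^2 - 32*I*u^2 + 40*u - 48*I*u + 60
(4) = p^2 + 4*p
(5) = r^3 - 16*sqrt(2)*r^2 + 162*r - 252*sqrt(2)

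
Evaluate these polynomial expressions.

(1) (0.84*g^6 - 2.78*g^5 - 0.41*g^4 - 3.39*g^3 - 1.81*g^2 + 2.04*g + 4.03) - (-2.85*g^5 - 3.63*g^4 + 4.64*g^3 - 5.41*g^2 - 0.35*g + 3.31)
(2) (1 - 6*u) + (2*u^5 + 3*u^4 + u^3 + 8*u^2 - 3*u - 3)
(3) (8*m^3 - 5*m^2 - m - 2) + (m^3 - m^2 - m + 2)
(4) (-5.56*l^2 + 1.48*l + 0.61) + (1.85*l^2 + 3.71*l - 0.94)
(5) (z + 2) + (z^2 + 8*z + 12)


(1) = 0.84*g^6 + 0.07*g^5 + 3.22*g^4 - 8.03*g^3 + 3.6*g^2 + 2.39*g + 0.72
(2) = 2*u^5 + 3*u^4 + u^3 + 8*u^2 - 9*u - 2
(3) = 9*m^3 - 6*m^2 - 2*m
(4) = -3.71*l^2 + 5.19*l - 0.33
(5) = z^2 + 9*z + 14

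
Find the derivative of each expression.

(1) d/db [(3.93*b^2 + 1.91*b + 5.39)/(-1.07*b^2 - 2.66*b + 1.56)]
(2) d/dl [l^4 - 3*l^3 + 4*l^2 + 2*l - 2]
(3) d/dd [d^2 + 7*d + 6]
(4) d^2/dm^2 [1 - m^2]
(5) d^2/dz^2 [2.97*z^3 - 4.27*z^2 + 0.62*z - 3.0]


(1) = (-8.4101*b^2 + 23.7962*b + 17.317)/(1.1449*b^4 + 5.6924*b^3 + 3.7372*b^2 - 8.2992*b + 2.4336)
(2) = 4*l^3 - 9*l^2 + 8*l + 2
(3) = 2*d + 7
(4) = -2
(5) = 17.82*z - 8.54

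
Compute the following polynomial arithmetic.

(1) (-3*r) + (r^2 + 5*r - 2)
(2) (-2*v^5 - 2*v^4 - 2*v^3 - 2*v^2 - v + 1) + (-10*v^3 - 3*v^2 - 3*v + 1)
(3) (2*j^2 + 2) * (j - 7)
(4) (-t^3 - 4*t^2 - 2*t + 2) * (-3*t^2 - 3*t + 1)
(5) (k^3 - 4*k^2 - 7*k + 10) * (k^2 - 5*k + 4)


(1) = r^2 + 2*r - 2
(2) = -2*v^5 - 2*v^4 - 12*v^3 - 5*v^2 - 4*v + 2
(3) = 2*j^3 - 14*j^2 + 2*j - 14
(4) = 3*t^5 + 15*t^4 + 17*t^3 - 4*t^2 - 8*t + 2
(5) = k^5 - 9*k^4 + 17*k^3 + 29*k^2 - 78*k + 40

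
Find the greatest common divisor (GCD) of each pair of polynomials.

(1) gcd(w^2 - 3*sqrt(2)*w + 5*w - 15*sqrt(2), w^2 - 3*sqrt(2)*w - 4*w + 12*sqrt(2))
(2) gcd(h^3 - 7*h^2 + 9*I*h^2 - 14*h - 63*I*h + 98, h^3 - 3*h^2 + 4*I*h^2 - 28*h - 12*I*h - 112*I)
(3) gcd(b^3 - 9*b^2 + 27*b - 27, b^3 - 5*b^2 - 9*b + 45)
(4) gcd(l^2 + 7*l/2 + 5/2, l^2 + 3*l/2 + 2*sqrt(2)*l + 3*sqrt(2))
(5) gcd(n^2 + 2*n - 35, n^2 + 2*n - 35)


(1) = gcd((w + 5)*(w - 3*sqrt(2)), (w - 4)*(w - 3*sqrt(2))) = w - 3*sqrt(2)
(2) = gcd((h - 7)*(h + 2*I)*(h + 7*I), (h - 7)*(h + 4)*(h + 4*I)) = h - 7
(3) = gcd((b - 3)^3, (b - 5)*(b - 3)*(b + 3)) = b - 3
(4) = gcd((l + 1)*(l + 5/2), (l + 3/2)*(l + 2*sqrt(2))) = 1
(5) = gcd((n - 5)*(n + 7), (n - 5)*(n + 7)) = n^2 + 2*n - 35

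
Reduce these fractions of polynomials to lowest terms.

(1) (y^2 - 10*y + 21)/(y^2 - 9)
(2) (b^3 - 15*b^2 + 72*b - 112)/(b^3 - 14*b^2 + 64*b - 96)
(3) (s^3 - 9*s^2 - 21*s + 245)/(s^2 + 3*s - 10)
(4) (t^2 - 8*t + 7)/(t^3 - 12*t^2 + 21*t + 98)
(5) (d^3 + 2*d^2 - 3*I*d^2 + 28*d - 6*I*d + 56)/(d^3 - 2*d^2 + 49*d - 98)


(1) = (y - 7)/(y + 3)
(2) = (b - 7)/(b - 6)
(3) = (s^2 - 14*s + 49)/(s - 2)
(4) = (t - 1)/(t^2 - 5*t - 14)
(5) = (d^2 + d*(2 + 4*I) + 8*I)/(d^2 + d*(-2 + 7*I) - 14*I)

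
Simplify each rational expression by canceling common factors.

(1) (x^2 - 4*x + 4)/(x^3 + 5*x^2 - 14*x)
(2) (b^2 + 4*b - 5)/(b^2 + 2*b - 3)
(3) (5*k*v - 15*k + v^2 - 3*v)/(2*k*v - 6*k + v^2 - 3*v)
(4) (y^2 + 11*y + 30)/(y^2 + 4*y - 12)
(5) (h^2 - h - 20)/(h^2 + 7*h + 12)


(1) = (x - 2)/(x^2 + 7*x)
(2) = (b + 5)/(b + 3)
(3) = (5*k + v)/(2*k + v)
(4) = (y + 5)/(y - 2)
(5) = (h - 5)/(h + 3)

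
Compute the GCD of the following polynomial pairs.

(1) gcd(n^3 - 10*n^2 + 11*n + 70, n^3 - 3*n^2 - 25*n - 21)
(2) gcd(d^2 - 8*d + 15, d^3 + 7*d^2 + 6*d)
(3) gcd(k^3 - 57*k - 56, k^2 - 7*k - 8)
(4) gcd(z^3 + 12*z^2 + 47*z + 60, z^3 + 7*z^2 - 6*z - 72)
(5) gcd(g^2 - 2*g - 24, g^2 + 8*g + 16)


(1) = gcd((n - 7)*(n - 5)*(n + 2), (n - 7)*(n + 1)*(n + 3)) = n - 7
(2) = gcd((d - 5)*(d - 3), d*(d + 1)*(d + 6)) = 1
(3) = gcd((k - 8)*(k + 1)*(k + 7), (k - 8)*(k + 1)) = k^2 - 7*k - 8
(4) = z + 4
(5) = gcd((g - 6)*(g + 4), (g + 4)^2) = g + 4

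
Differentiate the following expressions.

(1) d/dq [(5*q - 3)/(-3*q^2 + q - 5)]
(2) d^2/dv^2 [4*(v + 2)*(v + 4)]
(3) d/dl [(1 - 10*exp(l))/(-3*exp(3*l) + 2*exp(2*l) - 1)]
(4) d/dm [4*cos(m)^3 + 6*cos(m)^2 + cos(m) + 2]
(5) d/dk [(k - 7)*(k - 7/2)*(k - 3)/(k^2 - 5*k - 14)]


(1) = (-15*q^2 + 5*q + (5*q - 3)*(6*q - 1) - 25)/(3*q^2 - q + 5)^2
(2) = 8
(3) = (-(9*exp(l) - 4)*(10*exp(l) - 1)*exp(l) + 30*exp(3*l) - 20*exp(2*l) + 10)*exp(l)/(3*exp(3*l) - 2*exp(2*l) + 1)^2
(4) = (12*sin(m)^2 - 12*cos(m) - 13)*sin(m)
(5) = (k^2 + 4*k - 47/2)/(k^2 + 4*k + 4)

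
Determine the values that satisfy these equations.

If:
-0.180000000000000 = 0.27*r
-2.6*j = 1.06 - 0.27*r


Then:
j = -0.48
r = -0.67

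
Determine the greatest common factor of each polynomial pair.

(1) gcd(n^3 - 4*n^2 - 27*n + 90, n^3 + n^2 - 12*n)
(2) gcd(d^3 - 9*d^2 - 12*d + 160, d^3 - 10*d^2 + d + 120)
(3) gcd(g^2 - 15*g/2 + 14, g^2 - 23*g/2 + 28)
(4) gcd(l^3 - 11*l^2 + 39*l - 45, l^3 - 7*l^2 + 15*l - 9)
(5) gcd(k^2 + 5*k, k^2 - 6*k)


(1) = n - 3
(2) = gcd((d - 8)*(d - 5)*(d + 4), (d - 8)*(d - 5)*(d + 3)) = d^2 - 13*d + 40
(3) = g - 7/2
(4) = l^2 - 6*l + 9
(5) = gcd(k*(k + 5), k*(k - 6)) = k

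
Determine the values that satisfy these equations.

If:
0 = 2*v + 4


Then:
v = -2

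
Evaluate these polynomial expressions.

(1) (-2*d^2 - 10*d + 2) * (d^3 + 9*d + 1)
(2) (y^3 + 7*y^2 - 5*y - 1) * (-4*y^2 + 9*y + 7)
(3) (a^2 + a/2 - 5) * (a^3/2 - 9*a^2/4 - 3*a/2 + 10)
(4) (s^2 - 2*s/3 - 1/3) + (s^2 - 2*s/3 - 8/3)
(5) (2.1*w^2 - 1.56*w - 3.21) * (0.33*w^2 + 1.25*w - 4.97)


(1) = -2*d^5 - 10*d^4 - 16*d^3 - 92*d^2 + 8*d + 2
(2) = -4*y^5 - 19*y^4 + 90*y^3 + 8*y^2 - 44*y - 7
(3) = a^5/2 - 2*a^4 - 41*a^3/8 + 41*a^2/2 + 25*a/2 - 50
(4) = 2*s^2 - 4*s/3 - 3
(5) = 0.693*w^4 + 2.1102*w^3 - 13.4463*w^2 + 3.7407*w + 15.9537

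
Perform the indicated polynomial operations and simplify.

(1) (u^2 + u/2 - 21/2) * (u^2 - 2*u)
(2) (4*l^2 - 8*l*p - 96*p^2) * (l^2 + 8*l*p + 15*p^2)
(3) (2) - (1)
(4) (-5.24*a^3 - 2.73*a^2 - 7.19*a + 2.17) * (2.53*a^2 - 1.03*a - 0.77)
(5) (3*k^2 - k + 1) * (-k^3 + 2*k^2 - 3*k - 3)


(1) = u^4 - 3*u^3/2 - 23*u^2/2 + 21*u
(2) = 4*l^4 + 24*l^3*p - 100*l^2*p^2 - 888*l*p^3 - 1440*p^4
(3) = 1
(4) = -13.2572*a^5 - 1.5097*a^4 - 11.344*a^3 + 14.9979*a^2 + 3.3012*a - 1.6709
(5) = -3*k^5 + 7*k^4 - 12*k^3 - 4*k^2 - 3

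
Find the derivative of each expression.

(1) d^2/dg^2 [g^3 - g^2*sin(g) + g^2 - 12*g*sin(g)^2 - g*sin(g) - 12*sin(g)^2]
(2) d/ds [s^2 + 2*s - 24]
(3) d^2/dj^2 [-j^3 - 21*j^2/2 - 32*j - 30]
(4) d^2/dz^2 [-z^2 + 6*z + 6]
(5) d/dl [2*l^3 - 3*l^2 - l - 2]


(1) = g^2*sin(g) + g*sin(g) - 4*g*cos(g) - 24*g*cos(2*g) + 6*g - 2*sqrt(2)*sin(g + pi/4) - 24*sqrt(2)*sin(2*g + pi/4) + 2
(2) = 2*s + 2
(3) = -6*j - 21
(4) = -2
(5) = 6*l^2 - 6*l - 1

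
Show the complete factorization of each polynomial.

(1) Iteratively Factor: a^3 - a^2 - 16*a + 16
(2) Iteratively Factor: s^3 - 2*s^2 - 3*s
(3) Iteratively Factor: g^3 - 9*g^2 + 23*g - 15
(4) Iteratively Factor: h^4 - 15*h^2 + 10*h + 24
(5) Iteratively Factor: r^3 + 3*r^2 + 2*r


(1) = (a - 4)*(a^2 + 3*a - 4) = (a - 4)*(a - 1)*(a + 4)
(2) = (s)*(s^2 - 2*s - 3) = s*(s - 3)*(s + 1)
(3) = (g - 1)*(g^2 - 8*g + 15) = (g - 3)*(g - 1)*(g - 5)
(4) = (h - 2)*(h^3 + 2*h^2 - 11*h - 12) = (h - 3)*(h - 2)*(h^2 + 5*h + 4) = (h - 3)*(h - 2)*(h + 1)*(h + 4)
(5) = (r + 2)*(r^2 + r) = (r + 1)*(r + 2)*(r)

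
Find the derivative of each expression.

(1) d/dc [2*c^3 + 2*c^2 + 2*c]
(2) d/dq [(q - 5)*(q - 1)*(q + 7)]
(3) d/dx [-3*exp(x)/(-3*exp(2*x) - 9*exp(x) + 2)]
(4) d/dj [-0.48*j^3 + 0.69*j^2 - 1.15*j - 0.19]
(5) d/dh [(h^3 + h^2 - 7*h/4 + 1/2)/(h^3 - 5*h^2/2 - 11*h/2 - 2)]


(1) = 6*c^2 + 4*c + 2
(2) = 3*q^2 + 2*q - 37
(3) = (-9*exp(2*x) - 6)*exp(x)/(9*exp(4*x) + 54*exp(3*x) + 69*exp(2*x) - 36*exp(x) + 4)
(4) = -1.44*j^2 + 1.38*j - 1.15
(5) = (-28*h^4 - 60*h^3 - 139*h^2 - 12*h + 50)/(2*(4*h^6 - 20*h^5 - 19*h^4 + 94*h^3 + 161*h^2 + 88*h + 16))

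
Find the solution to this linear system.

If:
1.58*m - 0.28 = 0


Then:
m = 0.18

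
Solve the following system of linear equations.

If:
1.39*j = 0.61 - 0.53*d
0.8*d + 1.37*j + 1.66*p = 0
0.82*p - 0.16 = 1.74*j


Then:
d = 2.32
j = -0.45
p = -0.75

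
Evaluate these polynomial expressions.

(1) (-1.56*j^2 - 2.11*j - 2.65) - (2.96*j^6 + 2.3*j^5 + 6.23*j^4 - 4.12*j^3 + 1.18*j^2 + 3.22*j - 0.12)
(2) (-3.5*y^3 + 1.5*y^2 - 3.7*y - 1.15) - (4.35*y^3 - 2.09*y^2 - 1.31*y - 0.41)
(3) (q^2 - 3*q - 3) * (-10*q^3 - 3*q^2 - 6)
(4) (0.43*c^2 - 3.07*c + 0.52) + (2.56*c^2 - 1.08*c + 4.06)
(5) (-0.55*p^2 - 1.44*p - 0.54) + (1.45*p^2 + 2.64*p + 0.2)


(1) = -2.96*j^6 - 2.3*j^5 - 6.23*j^4 + 4.12*j^3 - 2.74*j^2 - 5.33*j - 2.53
(2) = -7.85*y^3 + 3.59*y^2 - 2.39*y - 0.74
(3) = -10*q^5 + 27*q^4 + 39*q^3 + 3*q^2 + 18*q + 18
(4) = 2.99*c^2 - 4.15*c + 4.58
(5) = 0.9*p^2 + 1.2*p - 0.34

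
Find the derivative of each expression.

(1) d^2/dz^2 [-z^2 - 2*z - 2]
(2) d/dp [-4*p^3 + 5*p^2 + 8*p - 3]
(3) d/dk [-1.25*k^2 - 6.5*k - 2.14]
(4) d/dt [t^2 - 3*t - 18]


(1) = -2
(2) = -12*p^2 + 10*p + 8
(3) = -2.5*k - 6.5
(4) = 2*t - 3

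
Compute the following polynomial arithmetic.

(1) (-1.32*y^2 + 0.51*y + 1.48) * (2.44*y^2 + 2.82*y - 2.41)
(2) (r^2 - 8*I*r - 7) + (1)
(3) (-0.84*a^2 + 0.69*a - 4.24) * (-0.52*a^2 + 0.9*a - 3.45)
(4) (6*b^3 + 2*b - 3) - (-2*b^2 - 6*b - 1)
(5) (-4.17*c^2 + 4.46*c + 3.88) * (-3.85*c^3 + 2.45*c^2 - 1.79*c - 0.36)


(1) = -3.2208*y^4 - 2.478*y^3 + 8.2306*y^2 + 2.9445*y - 3.5668
(2) = r^2 - 8*I*r - 6
(3) = 0.4368*a^4 - 1.1148*a^3 + 5.7238*a^2 - 6.1965*a + 14.628
(4) = 6*b^3 + 2*b^2 + 8*b - 2
(5) = 16.0545*c^5 - 27.3875*c^4 + 3.4533*c^3 + 3.0238*c^2 - 8.5508*c - 1.3968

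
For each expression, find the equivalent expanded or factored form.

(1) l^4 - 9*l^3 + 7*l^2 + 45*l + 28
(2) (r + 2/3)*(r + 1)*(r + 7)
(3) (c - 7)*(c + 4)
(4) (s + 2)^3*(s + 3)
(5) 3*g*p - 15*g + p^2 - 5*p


(1) = (l - 7)*(l - 4)*(l + 1)^2
(2) = r^3 + 26*r^2/3 + 37*r/3 + 14/3
(3) = c^2 - 3*c - 28
(4) = s^4 + 9*s^3 + 30*s^2 + 44*s + 24
(5) = (3*g + p)*(p - 5)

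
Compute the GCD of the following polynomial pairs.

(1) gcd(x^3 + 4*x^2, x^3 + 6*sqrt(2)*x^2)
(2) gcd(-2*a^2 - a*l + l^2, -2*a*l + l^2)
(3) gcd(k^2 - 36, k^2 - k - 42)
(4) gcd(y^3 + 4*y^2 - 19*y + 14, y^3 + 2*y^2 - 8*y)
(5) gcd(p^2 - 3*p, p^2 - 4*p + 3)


(1) = x^2
(2) = 2*a - l
(3) = gcd((k - 6)*(k + 6), (k - 7)*(k + 6)) = k + 6
(4) = y - 2
(5) = p - 3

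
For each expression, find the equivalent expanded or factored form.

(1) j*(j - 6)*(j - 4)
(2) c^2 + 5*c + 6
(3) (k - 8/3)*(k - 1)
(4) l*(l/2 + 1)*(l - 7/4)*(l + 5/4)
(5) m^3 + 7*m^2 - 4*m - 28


(1) = j^3 - 10*j^2 + 24*j
(2) = (c + 2)*(c + 3)
(3) = k^2 - 11*k/3 + 8/3
(4) = l^4/2 + 3*l^3/4 - 51*l^2/32 - 35*l/16
(5) = (m - 2)*(m + 2)*(m + 7)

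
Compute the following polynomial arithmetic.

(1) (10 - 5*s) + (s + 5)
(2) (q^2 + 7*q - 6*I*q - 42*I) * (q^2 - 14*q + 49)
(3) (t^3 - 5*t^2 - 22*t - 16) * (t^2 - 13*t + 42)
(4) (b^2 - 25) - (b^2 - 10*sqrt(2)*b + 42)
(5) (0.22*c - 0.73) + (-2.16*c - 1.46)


(1) = 15 - 4*s
(2) = q^4 - 7*q^3 - 6*I*q^3 - 49*q^2 + 42*I*q^2 + 343*q + 294*I*q - 2058*I
(3) = t^5 - 18*t^4 + 85*t^3 + 60*t^2 - 716*t - 672
(4) = 10*sqrt(2)*b - 67
(5) = -1.94*c - 2.19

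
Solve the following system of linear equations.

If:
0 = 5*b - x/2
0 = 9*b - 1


Then:
b = 1/9
x = 10/9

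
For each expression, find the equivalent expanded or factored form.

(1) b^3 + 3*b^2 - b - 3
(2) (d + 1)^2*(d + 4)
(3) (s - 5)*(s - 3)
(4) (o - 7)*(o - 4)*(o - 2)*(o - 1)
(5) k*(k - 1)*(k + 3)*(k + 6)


(1) = (b - 1)*(b + 1)*(b + 3)
(2) = d^3 + 6*d^2 + 9*d + 4
(3) = s^2 - 8*s + 15
(4) = o^4 - 14*o^3 + 63*o^2 - 106*o + 56
(5) = k^4 + 8*k^3 + 9*k^2 - 18*k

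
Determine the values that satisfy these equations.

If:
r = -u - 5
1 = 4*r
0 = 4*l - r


Then:
l = 1/16
r = 1/4
u = -21/4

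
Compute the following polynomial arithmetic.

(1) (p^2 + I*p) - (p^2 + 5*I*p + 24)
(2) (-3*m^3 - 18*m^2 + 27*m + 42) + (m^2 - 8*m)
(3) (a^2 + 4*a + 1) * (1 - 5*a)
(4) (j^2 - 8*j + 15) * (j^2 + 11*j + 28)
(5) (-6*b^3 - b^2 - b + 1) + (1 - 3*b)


(1) = -4*I*p - 24
(2) = -3*m^3 - 17*m^2 + 19*m + 42
(3) = -5*a^3 - 19*a^2 - a + 1
(4) = j^4 + 3*j^3 - 45*j^2 - 59*j + 420
(5) = -6*b^3 - b^2 - 4*b + 2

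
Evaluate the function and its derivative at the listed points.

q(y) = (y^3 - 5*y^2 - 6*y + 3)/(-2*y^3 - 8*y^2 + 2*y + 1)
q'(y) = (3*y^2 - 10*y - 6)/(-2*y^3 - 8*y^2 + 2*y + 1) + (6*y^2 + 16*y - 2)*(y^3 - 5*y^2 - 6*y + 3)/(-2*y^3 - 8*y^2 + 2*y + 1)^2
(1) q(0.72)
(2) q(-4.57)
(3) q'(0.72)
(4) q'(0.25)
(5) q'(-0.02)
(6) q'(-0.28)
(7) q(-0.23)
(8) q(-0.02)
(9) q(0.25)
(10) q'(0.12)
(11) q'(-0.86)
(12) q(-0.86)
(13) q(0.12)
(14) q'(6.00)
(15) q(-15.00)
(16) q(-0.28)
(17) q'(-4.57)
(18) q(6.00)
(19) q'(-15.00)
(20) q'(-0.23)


(1) = 1.44
(2) = -10.81
(3) = -2.68
(4) = -5.54
(5) = -13.95
(6) = -1227.85
(7) = 29.07
(8) = 3.26
(9) = 1.24
(10) = -6.37
(11) = -2.40
(12) = -0.71
(13) = 1.97
(14) = -0.06
(15) = -0.90
(16) = -29.77
(17) = -28.11
(18) = -0.00
(19) = -0.04
(20) = -1129.80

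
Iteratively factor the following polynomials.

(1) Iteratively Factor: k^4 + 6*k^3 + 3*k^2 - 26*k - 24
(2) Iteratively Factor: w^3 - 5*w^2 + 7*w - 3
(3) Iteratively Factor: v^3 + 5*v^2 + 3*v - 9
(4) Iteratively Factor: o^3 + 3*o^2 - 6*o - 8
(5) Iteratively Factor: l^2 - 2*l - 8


(1) = (k - 2)*(k^3 + 8*k^2 + 19*k + 12) = (k - 2)*(k + 1)*(k^2 + 7*k + 12) = (k - 2)*(k + 1)*(k + 3)*(k + 4)
(2) = (w - 3)*(w^2 - 2*w + 1) = (w - 3)*(w - 1)*(w - 1)
(3) = (v - 1)*(v^2 + 6*v + 9) = (v - 1)*(v + 3)*(v + 3)
(4) = (o - 2)*(o^2 + 5*o + 4) = (o - 2)*(o + 1)*(o + 4)
(5) = (l - 4)*(l + 2)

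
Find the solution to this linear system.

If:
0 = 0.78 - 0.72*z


Then:
z = 1.08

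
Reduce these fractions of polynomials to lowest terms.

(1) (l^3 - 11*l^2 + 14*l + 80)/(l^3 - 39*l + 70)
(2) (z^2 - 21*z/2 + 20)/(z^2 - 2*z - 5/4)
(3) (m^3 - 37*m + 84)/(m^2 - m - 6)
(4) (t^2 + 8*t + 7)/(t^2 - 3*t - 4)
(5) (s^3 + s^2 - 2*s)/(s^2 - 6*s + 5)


(1) = (l^2 - 6*l - 16)/(l^2 + 5*l - 14)
(2) = (2*z - 16)/(2*z + 1)
(3) = (m^2 + 3*m - 28)/(m + 2)
(4) = (t + 7)/(t - 4)
(5) = (s^2 + 2*s)/(s - 5)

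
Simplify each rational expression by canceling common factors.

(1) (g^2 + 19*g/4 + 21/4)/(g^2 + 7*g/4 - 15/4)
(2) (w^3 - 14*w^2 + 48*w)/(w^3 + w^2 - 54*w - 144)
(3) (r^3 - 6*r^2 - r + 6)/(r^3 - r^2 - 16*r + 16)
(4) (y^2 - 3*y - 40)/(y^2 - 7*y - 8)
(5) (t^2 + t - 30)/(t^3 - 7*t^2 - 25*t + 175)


(1) = (4*g + 7)/(4*g - 5)
(2) = (w^2 - 6*w)/(w^2 + 9*w + 18)
(3) = (r^2 - 5*r - 6)/(r^2 - 16)
(4) = (y + 5)/(y + 1)
(5) = (t + 6)/(t^2 - 2*t - 35)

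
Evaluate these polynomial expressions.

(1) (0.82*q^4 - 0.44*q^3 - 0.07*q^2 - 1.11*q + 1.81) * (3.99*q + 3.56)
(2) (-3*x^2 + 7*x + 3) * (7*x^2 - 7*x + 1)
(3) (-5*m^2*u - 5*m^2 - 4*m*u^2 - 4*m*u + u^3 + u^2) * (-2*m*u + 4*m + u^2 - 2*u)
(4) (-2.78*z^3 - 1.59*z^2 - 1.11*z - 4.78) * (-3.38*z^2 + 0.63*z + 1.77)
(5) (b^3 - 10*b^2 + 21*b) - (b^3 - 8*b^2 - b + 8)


(1) = 3.2718*q^5 + 1.1636*q^4 - 1.8457*q^3 - 4.6781*q^2 + 3.2703*q + 6.4436
(2) = -21*x^4 + 70*x^3 - 31*x^2 - 14*x + 3
(3) = 10*m^3*u^2 - 10*m^3*u - 20*m^3 + 3*m^2*u^3 - 3*m^2*u^2 - 6*m^2*u - 6*m*u^4 + 6*m*u^3 + 12*m*u^2 + u^5 - u^4 - 2*u^3
(4) = 9.3964*z^5 + 3.6228*z^4 - 2.1705*z^3 + 12.6428*z^2 - 4.9761*z - 8.4606
(5) = -2*b^2 + 22*b - 8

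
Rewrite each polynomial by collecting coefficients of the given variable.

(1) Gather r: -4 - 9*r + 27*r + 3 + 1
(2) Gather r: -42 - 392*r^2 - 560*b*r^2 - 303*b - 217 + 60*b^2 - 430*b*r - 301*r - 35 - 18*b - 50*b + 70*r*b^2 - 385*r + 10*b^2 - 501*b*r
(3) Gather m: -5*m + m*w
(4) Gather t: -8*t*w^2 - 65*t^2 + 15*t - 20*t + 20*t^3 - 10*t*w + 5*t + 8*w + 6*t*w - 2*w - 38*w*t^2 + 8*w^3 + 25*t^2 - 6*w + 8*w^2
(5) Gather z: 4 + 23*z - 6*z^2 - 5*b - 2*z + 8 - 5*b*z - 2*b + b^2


(1) = 18*r
(2) = 70*b^2 - 371*b + r^2*(-560*b - 392) + r*(70*b^2 - 931*b - 686) - 294
(3) = m*(w - 5)
(4) = 20*t^3 + t^2*(-38*w - 40) + t*(-8*w^2 - 4*w) + 8*w^3 + 8*w^2
(5) = b^2 - 7*b - 6*z^2 + z*(21 - 5*b) + 12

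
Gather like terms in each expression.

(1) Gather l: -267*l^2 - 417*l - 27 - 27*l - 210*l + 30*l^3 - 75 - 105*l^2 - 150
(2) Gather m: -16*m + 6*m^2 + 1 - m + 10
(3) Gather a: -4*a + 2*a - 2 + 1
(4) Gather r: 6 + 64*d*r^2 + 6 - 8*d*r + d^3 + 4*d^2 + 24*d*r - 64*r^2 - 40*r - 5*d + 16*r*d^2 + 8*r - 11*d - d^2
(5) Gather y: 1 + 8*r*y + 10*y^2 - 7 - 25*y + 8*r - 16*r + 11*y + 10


(1) = 30*l^3 - 372*l^2 - 654*l - 252
(2) = 6*m^2 - 17*m + 11
(3) = -2*a - 1
(4) = d^3 + 3*d^2 - 16*d + r^2*(64*d - 64) + r*(16*d^2 + 16*d - 32) + 12
(5) = -8*r + 10*y^2 + y*(8*r - 14) + 4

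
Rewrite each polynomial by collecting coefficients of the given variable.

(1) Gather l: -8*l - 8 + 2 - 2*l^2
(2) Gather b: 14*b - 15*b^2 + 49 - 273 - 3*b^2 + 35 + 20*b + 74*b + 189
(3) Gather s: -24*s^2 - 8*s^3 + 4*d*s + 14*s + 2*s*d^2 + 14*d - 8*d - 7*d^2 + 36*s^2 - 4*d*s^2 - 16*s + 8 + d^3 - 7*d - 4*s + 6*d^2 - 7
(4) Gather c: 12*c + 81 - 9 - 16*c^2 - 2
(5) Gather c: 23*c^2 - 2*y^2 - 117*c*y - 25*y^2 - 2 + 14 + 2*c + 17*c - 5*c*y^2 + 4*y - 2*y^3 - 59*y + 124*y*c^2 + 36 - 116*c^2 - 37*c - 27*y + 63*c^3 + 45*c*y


(1) = -2*l^2 - 8*l - 6
(2) = -18*b^2 + 108*b
(3) = d^3 - d^2 - d - 8*s^3 + s^2*(12 - 4*d) + s*(2*d^2 + 4*d - 6) + 1
(4) = -16*c^2 + 12*c + 70
(5) = 63*c^3 + c^2*(124*y - 93) + c*(-5*y^2 - 72*y - 18) - 2*y^3 - 27*y^2 - 82*y + 48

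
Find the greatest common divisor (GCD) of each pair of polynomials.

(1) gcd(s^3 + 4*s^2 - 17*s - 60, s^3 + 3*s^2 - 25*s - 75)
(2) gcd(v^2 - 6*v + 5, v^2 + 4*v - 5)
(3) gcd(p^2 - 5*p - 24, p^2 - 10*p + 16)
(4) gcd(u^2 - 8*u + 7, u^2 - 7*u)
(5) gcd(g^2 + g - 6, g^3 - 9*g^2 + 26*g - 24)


(1) = s^2 + 8*s + 15
(2) = gcd((v - 5)*(v - 1), (v - 1)*(v + 5)) = v - 1
(3) = gcd((p - 8)*(p + 3), (p - 8)*(p - 2)) = p - 8
(4) = u - 7
(5) = g - 2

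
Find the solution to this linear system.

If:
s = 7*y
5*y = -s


Then:
s = 0
y = 0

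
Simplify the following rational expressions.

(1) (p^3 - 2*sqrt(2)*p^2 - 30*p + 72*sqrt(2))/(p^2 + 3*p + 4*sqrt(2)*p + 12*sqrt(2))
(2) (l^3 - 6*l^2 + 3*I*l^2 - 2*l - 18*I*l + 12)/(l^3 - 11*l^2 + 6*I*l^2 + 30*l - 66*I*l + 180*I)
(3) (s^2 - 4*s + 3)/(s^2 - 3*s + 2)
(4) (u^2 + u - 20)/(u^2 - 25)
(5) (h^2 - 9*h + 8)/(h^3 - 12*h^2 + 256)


(1) = (p^2 - 6*sqrt(2)*p + 18)/(p + 3)
(2) = (l^2 + 3*I*l - 2)/(l^2 + l*(-5 + 6*I) - 30*I)
(3) = (s - 3)/(s - 2)
(4) = (u - 4)/(u - 5)
(5) = (h - 1)/(h^2 - 4*h - 32)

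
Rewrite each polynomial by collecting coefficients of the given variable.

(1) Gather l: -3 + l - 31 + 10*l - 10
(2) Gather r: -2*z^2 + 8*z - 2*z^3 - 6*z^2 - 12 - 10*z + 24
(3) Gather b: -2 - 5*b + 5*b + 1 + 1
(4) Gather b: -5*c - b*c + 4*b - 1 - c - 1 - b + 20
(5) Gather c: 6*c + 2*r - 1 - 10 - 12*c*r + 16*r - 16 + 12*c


(1) = 11*l - 44
(2) = -2*z^3 - 8*z^2 - 2*z + 12
(3) = 0
(4) = b*(3 - c) - 6*c + 18
(5) = c*(18 - 12*r) + 18*r - 27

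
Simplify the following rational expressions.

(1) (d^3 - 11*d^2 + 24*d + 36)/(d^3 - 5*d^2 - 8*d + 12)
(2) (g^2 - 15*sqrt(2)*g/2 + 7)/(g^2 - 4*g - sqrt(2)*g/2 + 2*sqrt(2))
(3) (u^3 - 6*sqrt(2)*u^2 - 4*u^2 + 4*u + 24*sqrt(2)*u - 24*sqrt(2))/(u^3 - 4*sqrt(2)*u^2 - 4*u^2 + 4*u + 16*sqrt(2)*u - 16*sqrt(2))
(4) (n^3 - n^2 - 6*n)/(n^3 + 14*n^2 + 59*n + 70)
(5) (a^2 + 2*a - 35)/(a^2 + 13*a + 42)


(1) = (d^2 - 5*d - 6)/(d^2 + d - 2)
(2) = (4*g - 28*sqrt(2))/(4*g - 16)
(3) = (u - 6*sqrt(2))/(u - 4*sqrt(2))
(4) = (n^2 - 3*n)/(n^2 + 12*n + 35)
(5) = (a - 5)/(a + 6)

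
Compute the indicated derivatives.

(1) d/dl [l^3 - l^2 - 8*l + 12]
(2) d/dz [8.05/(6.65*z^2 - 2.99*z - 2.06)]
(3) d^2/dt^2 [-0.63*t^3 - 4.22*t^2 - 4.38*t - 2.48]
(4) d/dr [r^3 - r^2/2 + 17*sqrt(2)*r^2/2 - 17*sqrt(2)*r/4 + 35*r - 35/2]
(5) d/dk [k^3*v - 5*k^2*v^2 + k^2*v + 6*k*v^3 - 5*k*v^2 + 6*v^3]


(1) = 3*l^2 - 2*l - 8
(2) = (24.0695 - 107.065*z)/(-6.65*z^2 + 2.99*z + 2.06)^2
(3) = -3.78*t - 8.44
(4) = 3*r^2 - r + 17*sqrt(2)*r - 17*sqrt(2)/4 + 35
(5) = v*(3*k^2 - 10*k*v + 2*k + 6*v^2 - 5*v)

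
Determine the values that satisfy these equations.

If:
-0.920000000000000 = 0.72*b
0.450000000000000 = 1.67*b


Then:
No Solution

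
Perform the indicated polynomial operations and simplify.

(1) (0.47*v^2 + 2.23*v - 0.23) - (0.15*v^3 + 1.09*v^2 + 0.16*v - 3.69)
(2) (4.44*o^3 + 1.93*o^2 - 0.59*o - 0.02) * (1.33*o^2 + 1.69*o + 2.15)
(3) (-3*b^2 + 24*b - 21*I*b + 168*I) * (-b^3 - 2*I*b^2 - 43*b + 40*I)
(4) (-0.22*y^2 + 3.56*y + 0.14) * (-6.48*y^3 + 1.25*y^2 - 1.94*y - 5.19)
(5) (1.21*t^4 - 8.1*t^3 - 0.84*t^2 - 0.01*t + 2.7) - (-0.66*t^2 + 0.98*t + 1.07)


(1) = -0.15*v^3 - 0.62*v^2 + 2.07*v + 3.46
(2) = 5.9052*o^5 + 10.0705*o^4 + 12.023*o^3 + 3.1258*o^2 - 1.3023*o - 0.043
(3) = 3*b^5 - 24*b^4 + 27*I*b^4 + 87*b^3 - 216*I*b^3 - 696*b^2 + 783*I*b^2 + 840*b - 6264*I*b - 6720
(4) = 1.4256*y^5 - 23.3438*y^4 + 3.9696*y^3 - 5.5896*y^2 - 18.748*y - 0.7266
(5) = 1.21*t^4 - 8.1*t^3 - 0.18*t^2 - 0.99*t + 1.63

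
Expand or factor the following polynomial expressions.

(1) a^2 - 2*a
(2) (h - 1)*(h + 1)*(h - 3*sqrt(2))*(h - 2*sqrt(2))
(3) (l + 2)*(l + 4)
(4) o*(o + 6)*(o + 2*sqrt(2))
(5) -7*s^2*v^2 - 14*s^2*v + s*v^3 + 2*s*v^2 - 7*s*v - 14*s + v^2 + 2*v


(1) = a*(a - 2)
(2) = h^4 - 5*sqrt(2)*h^3 + 11*h^2 + 5*sqrt(2)*h - 12
(3) = l^2 + 6*l + 8
(4) = o^3 + 2*sqrt(2)*o^2 + 6*o^2 + 12*sqrt(2)*o
(5) = (-7*s + v)*(v + 2)*(s*v + 1)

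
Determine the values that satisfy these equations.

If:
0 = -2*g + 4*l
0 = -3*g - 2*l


Then:
g = 0
l = 0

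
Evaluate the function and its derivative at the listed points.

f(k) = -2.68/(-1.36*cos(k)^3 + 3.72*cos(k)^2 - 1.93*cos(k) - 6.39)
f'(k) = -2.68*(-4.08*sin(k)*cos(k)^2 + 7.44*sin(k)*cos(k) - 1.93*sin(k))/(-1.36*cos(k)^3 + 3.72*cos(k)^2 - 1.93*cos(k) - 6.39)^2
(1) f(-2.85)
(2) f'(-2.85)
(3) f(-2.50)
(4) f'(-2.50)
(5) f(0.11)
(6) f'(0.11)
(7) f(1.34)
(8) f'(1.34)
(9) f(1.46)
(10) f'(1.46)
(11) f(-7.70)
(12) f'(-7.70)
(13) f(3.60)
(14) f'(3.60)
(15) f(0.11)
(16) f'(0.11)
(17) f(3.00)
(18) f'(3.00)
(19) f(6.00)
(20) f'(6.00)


(1) = -40.58
(2) = -2261.30
(3) = 1.53
(4) = -5.46
(5) = 0.45
(6) = -0.01
(7) = 0.40
(8) = 0.03
(9) = 0.41
(10) = 0.07
(11) = 0.41
(12) = -0.05
(13) = 3.90
(14) = -29.86
(15) = 0.45
(16) = -0.01
(17) = -5.51
(18) = 21.27
(19) = 0.45
(20) = 0.03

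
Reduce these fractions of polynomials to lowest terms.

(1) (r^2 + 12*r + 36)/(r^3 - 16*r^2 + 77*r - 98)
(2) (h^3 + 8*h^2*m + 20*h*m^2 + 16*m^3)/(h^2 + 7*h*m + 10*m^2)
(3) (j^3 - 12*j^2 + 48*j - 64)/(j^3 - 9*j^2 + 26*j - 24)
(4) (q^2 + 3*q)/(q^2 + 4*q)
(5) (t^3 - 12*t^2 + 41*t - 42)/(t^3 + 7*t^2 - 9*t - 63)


(1) = (r^2 + 12*r + 36)/(r^3 - 16*r^2 + 77*r - 98)
(2) = (h^2 + 6*h*m + 8*m^2)/(h + 5*m)
(3) = (j^2 - 8*j + 16)/(j^2 - 5*j + 6)
(4) = (q + 3)/(q + 4)
(5) = (t^2 - 9*t + 14)/(t^2 + 10*t + 21)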